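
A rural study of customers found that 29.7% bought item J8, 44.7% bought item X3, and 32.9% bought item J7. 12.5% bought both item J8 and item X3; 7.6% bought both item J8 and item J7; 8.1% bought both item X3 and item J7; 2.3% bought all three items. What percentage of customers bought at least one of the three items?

81.4%

Using inclusion–exclusion:
P(union) = 29.7 + 44.7 + 32.9 − 12.5 − 7.6 − 8.1 + 2.3 = 81.4%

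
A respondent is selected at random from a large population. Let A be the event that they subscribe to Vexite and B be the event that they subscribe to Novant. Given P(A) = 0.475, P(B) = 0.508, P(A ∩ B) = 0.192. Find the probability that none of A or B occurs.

Inclusion–exclusion gives
P(A ∪ B) = 0.475 + 0.508 − 0.192 = 0.791
P(none) = 1 − 0.791 = 0.209

0.209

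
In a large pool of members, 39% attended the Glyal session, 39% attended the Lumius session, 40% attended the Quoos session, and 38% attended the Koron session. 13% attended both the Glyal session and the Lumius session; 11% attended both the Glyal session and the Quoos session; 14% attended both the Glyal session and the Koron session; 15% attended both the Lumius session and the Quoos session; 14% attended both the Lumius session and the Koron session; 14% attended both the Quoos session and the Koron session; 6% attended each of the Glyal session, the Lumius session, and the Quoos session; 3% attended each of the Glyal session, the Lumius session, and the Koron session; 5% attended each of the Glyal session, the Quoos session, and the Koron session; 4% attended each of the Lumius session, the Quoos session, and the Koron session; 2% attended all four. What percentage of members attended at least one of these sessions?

91%

P(at least one) = 39 + 39 + 40 + 38 − 13 − 11 − 14 − 15 − 14 − 14 + 6 + 3 + 5 + 4 − 2 = 91%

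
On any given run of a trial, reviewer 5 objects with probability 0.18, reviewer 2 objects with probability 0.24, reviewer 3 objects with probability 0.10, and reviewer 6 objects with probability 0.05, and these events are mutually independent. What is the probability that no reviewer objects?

Since the events are independent, P(none) is the product of the individual non-occurrence probabilities.
P(none) = (1 − 0.18) × (1 − 0.24) × (1 − 0.10) × (1 − 0.05) = 0.82 × 0.76 × 0.90 × 0.95 = 0.532836

0.532836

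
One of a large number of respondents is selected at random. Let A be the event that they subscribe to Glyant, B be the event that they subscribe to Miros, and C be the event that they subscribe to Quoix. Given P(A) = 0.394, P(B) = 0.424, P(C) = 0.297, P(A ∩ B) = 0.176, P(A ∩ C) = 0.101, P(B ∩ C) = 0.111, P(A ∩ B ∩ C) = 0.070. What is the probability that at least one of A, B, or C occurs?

Using inclusion–exclusion:
P(A ∪ B ∪ C) = 0.394 + 0.424 + 0.297 − 0.176 − 0.101 − 0.111 + 0.070 = 0.797

0.797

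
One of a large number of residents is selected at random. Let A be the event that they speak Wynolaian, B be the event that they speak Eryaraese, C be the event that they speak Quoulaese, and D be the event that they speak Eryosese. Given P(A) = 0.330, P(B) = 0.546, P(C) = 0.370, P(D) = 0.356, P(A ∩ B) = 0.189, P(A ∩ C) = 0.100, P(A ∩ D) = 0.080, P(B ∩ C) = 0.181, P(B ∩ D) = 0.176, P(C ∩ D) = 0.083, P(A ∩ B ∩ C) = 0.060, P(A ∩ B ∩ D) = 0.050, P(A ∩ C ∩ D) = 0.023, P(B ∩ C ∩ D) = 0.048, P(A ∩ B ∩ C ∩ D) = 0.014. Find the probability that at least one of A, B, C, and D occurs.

P(A ∪ B ∪ C ∪ D) = 0.330 + 0.546 + 0.370 + 0.356 − 0.189 − 0.100 − 0.080 − 0.181 − 0.176 − 0.083 + 0.060 + 0.050 + 0.023 + 0.048 − 0.014 = 0.960

0.960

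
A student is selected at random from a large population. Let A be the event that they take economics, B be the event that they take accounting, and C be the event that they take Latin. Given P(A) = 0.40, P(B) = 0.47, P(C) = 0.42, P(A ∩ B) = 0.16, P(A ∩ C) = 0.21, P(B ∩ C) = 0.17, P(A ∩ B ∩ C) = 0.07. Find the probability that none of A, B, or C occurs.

0.18

P(A ∪ B ∪ C) = 0.40 + 0.47 + 0.42 − 0.16 − 0.21 − 0.17 + 0.07 = 0.82
P(none) = 1 − 0.82 = 0.18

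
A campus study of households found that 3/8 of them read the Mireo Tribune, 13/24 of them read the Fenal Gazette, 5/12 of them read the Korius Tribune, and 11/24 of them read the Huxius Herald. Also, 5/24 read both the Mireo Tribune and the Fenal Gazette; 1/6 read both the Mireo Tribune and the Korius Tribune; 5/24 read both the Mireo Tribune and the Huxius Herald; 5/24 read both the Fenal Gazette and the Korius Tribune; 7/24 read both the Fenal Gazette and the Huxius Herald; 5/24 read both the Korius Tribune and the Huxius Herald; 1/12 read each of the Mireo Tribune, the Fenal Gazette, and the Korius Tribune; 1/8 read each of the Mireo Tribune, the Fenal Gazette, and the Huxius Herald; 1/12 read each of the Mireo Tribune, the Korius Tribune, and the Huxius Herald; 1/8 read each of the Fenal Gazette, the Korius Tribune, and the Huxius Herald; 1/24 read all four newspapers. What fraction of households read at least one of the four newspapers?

7/8

By inclusion-exclusion,
P(at least one) = 3/8 + 13/24 + 5/12 + 11/24 − 5/24 − 1/6 − 5/24 − 5/24 − 7/24 − 5/24 + 1/12 + 1/8 + 1/12 + 1/8 − 1/24 = 7/8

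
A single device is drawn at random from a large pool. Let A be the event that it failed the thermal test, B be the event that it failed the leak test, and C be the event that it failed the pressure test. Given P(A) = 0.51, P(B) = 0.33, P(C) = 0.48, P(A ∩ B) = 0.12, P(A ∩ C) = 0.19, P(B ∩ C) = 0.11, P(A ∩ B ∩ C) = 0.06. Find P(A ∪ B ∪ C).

Using inclusion–exclusion:
P(A ∪ B ∪ C) = 0.51 + 0.33 + 0.48 − 0.12 − 0.19 − 0.11 + 0.06 = 0.96

0.96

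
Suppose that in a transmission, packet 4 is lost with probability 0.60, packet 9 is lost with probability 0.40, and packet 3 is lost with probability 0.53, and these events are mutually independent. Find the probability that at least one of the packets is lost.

P(none) = (1 − 0.60) × (1 − 0.40) × (1 − 0.53) = 0.40 × 0.60 × 0.47 = 0.1128
P(at least one) = 1 − 0.1128 = 0.8872

0.8872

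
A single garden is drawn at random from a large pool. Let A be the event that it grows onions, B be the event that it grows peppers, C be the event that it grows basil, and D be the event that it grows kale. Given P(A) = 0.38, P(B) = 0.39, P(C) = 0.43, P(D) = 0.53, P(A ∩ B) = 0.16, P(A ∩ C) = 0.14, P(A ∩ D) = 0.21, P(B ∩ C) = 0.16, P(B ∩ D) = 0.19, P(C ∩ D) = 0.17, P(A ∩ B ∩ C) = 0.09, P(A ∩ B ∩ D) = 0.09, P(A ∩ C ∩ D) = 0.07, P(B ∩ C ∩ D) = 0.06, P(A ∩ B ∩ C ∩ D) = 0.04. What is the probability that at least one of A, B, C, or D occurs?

0.97

P(A ∪ B ∪ C ∪ D) = 0.38 + 0.39 + 0.43 + 0.53 − 0.16 − 0.14 − 0.21 − 0.16 − 0.19 − 0.17 + 0.09 + 0.09 + 0.07 + 0.06 − 0.04 = 0.97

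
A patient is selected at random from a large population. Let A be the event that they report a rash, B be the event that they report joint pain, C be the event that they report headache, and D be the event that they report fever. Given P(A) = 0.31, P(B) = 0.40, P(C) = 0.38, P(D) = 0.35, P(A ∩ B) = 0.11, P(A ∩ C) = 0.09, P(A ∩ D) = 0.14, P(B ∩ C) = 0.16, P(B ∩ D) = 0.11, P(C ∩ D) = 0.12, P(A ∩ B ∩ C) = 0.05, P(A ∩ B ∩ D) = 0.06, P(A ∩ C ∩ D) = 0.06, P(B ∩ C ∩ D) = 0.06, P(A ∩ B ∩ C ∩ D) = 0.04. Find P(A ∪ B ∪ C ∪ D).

0.90

Apply inclusion-exclusion:
P(A ∪ B ∪ C ∪ D) = 0.31 + 0.40 + 0.38 + 0.35 − 0.11 − 0.09 − 0.14 − 0.16 − 0.11 − 0.12 + 0.05 + 0.06 + 0.06 + 0.06 − 0.04 = 0.90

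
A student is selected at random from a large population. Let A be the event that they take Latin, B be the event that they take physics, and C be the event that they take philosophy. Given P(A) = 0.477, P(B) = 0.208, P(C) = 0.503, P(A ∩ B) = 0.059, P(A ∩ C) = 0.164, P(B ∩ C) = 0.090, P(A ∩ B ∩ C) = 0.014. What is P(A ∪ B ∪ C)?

P(A ∪ B ∪ C) = 0.477 + 0.208 + 0.503 − 0.059 − 0.164 − 0.090 + 0.014 = 0.889

0.889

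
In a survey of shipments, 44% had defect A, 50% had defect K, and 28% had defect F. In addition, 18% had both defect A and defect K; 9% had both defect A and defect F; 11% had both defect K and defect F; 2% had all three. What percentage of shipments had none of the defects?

P(union) = 44 + 50 + 28 − 18 − 9 − 11 + 2 = 86%
P(none) = 100% − 86% = 14%

14%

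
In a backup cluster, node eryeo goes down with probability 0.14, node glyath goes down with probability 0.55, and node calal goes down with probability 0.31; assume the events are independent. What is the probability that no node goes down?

P(none) = (1 − 0.14) × (1 − 0.55) × (1 − 0.31) = 0.86 × 0.45 × 0.69 = 0.26703

0.26703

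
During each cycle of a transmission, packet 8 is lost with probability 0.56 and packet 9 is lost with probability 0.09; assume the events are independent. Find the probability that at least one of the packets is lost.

Independence gives P(none) = ∏(1 − pᵢ).
P(none) = (1 − 0.56) × (1 − 0.09) = 0.44 × 0.91 = 0.4004
P(at least one) = 1 − 0.4004 = 0.5996

0.5996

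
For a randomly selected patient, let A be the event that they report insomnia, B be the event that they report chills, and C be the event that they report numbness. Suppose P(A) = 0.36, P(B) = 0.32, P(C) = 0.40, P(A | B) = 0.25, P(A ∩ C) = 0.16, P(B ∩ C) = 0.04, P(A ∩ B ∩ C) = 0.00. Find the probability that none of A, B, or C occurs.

0.20

P(A ∩ B) = P(B)·P(A|B) = 0.32 × 0.25 = 0.08
P(A ∪ B ∪ C) = 0.36 + 0.32 + 0.40 − 0.08 − 0.16 − 0.04 + 0.00 = 0.80
P(none) = 1 − 0.80 = 0.20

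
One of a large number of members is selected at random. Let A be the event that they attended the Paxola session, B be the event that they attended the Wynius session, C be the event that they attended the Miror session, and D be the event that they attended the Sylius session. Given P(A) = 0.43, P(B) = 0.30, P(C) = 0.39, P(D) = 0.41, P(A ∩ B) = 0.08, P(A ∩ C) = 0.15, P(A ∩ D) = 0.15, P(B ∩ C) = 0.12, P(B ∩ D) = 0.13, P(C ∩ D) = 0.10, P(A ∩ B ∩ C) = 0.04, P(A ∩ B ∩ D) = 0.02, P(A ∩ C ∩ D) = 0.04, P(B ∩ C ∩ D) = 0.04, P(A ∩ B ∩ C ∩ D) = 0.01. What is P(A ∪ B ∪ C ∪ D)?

P(A ∪ B ∪ C ∪ D) = 0.43 + 0.30 + 0.39 + 0.41 − 0.08 − 0.15 − 0.15 − 0.12 − 0.13 − 0.10 + 0.04 + 0.02 + 0.04 + 0.04 − 0.01 = 0.93

0.93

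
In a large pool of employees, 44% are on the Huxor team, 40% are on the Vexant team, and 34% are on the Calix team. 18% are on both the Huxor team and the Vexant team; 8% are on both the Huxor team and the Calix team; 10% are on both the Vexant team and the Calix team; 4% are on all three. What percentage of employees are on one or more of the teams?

86%

P(union) = 44 + 40 + 34 − 18 − 8 − 10 + 4 = 86%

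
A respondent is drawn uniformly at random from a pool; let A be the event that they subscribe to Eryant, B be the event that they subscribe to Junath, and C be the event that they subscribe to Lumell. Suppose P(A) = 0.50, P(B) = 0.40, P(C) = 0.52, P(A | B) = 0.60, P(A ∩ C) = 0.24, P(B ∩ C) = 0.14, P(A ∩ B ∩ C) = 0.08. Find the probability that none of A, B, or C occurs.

0.12

P(A ∩ B) = P(B)·P(A|B) = 0.40 × 0.60 = 0.24
Apply inclusion-exclusion:
P(A ∪ B ∪ C) = 0.50 + 0.40 + 0.52 − 0.24 − 0.24 − 0.14 + 0.08 = 0.88
P(none) = 1 − 0.88 = 0.12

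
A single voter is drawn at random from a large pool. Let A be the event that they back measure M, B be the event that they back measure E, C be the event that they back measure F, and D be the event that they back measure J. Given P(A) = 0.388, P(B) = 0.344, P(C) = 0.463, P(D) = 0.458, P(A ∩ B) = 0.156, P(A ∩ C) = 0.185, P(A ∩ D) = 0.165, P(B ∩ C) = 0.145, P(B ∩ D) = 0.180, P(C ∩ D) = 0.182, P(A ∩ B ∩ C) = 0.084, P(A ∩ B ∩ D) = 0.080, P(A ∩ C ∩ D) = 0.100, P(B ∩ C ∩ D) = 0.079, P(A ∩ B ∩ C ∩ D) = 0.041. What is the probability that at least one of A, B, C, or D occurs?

P(A ∪ B ∪ C ∪ D) = 0.388 + 0.344 + 0.463 + 0.458 − 0.156 − 0.185 − 0.165 − 0.145 − 0.180 − 0.182 + 0.084 + 0.080 + 0.100 + 0.079 − 0.041 = 0.942

0.942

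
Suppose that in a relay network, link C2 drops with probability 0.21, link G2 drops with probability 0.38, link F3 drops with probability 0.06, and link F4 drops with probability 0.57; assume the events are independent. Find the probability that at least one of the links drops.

P(none) = (1 − 0.21) × (1 − 0.38) × (1 − 0.06) × (1 − 0.57) = 0.79 × 0.62 × 0.94 × 0.43 = 0.19797716
P(at least one) = 1 − 0.19797716 = 0.80202284

0.80202284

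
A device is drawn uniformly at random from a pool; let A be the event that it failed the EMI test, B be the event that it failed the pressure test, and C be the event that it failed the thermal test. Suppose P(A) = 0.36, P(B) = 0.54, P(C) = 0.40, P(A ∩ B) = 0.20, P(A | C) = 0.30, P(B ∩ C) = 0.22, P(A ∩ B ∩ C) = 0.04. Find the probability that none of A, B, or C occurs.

P(A ∩ C) = P(C)·P(A|C) = 0.40 × 0.30 = 0.12
P(A ∪ B ∪ C) = 0.36 + 0.54 + 0.40 − 0.20 − 0.12 − 0.22 + 0.04 = 0.80
P(none) = 1 − 0.80 = 0.20

0.20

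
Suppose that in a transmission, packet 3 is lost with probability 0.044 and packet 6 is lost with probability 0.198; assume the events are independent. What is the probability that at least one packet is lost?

0.233288

Independence gives P(none) = ∏(1 − pᵢ).
P(none) = (1 − 0.044) × (1 − 0.198) = 0.956 × 0.802 = 0.766712
P(at least one) = 1 − 0.766712 = 0.233288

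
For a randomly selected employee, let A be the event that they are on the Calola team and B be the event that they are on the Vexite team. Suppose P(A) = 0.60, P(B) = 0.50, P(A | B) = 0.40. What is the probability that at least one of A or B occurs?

0.90

P(A ∩ B) = P(B)·P(A|B) = 0.50 × 0.40 = 0.20
By inclusion-exclusion,
P(A ∪ B) = 0.60 + 0.50 − 0.20 = 0.90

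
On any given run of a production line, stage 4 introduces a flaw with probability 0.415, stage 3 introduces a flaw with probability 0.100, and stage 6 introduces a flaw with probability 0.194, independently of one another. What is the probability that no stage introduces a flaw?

P(none) = (1 − 0.415) × (1 − 0.100) × (1 − 0.194) = 0.585 × 0.900 × 0.806 = 0.424359

0.424359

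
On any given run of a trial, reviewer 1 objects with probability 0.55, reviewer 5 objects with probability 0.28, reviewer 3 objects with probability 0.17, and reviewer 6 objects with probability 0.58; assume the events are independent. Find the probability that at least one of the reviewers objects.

0.8870536

Independence gives P(none) = ∏(1 − pᵢ).
P(none) = (1 − 0.55) × (1 − 0.28) × (1 − 0.17) × (1 − 0.58) = 0.45 × 0.72 × 0.83 × 0.42 = 0.1129464
P(at least one) = 1 − 0.1129464 = 0.8870536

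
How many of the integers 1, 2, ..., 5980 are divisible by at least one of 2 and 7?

floor(5980/2) + floor(5980/7) − floor(5980/14) = 2990 + 854 − 427 = 3417

3417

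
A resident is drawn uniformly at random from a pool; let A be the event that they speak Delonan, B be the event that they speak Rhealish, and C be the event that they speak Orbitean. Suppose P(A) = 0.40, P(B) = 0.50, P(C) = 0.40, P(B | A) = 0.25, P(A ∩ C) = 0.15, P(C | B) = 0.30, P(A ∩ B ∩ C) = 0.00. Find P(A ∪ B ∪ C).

0.90

P(A ∩ B) = P(A)·P(B|A) = 0.40 × 0.25 = 0.10
P(B ∩ C) = P(B)·P(C|B) = 0.50 × 0.30 = 0.15
P(A ∪ B ∪ C) = 0.40 + 0.50 + 0.40 − 0.10 − 0.15 − 0.15 + 0.00 = 0.90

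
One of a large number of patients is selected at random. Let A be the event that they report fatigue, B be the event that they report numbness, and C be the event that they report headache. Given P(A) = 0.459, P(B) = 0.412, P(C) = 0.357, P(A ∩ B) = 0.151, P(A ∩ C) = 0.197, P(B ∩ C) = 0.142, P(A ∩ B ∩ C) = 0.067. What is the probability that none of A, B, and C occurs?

0.195

By inclusion-exclusion,
P(A ∪ B ∪ C) = 0.459 + 0.412 + 0.357 − 0.151 − 0.197 − 0.142 + 0.067 = 0.805
P(none) = 1 − 0.805 = 0.195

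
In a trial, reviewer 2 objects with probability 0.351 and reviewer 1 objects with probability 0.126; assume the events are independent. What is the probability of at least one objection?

Independence gives P(none) = ∏(1 − pᵢ).
P(none) = (1 − 0.351) × (1 − 0.126) = 0.649 × 0.874 = 0.567226
P(at least one) = 1 − 0.567226 = 0.432774

0.432774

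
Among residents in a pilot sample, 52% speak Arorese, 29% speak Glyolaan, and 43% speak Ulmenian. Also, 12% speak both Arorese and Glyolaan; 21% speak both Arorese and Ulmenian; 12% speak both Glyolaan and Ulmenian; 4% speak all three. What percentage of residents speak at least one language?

Inclusion–exclusion gives
P(≥1) = 52 + 29 + 43 − 12 − 21 − 12 + 4 = 83%

83%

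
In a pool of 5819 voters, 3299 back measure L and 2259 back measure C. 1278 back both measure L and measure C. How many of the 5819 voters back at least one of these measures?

Apply inclusion-exclusion:
N(≥1) = 3299 + 2259 − 1278 = 4280

4280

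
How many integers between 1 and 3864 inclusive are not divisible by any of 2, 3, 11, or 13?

floor(3864/2) + floor(3864/3) + floor(3864/11) + floor(3864/13) − floor(3864/6) − floor(3864/22) − floor(3864/26) − floor(3864/33) − floor(3864/39) − floor(3864/143) + floor(3864/66) + floor(3864/78) + floor(3864/286) + floor(3864/429) − floor(3864/858) = 1932 + 1288 + 351 + 297 − 644 − 175 − 148 − 117 − 99 − 27 + 58 + 49 + 13 + 9 − 4 = 2783
3864 − 2783 = 1081

1081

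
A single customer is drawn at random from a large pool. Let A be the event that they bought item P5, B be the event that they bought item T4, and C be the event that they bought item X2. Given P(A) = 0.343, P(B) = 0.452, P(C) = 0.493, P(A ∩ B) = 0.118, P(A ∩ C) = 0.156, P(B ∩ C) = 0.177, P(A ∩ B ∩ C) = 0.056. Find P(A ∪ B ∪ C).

0.893

P(A ∪ B ∪ C) = 0.343 + 0.452 + 0.493 − 0.118 − 0.156 − 0.177 + 0.056 = 0.893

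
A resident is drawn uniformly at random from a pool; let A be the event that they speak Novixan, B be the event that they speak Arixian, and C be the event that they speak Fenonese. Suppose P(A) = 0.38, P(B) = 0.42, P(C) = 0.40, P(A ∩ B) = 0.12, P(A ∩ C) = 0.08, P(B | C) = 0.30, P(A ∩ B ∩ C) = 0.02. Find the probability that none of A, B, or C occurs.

P(B ∩ C) = P(C)·P(B|C) = 0.40 × 0.30 = 0.12
P(A ∪ B ∪ C) = 0.38 + 0.42 + 0.40 − 0.12 − 0.08 − 0.12 + 0.02 = 0.90
P(none) = 1 − 0.90 = 0.10

0.10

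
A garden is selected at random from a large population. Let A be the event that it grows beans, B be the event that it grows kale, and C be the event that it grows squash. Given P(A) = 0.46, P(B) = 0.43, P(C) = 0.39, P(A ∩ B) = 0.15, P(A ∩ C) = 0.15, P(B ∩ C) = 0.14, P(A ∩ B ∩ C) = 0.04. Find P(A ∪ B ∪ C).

0.88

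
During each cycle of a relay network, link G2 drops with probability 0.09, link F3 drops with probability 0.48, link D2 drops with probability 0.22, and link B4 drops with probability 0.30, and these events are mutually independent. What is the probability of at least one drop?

0.7416328

Since the events are independent, P(none) is the product of the individual non-occurrence probabilities.
P(none) = (1 − 0.09) × (1 − 0.48) × (1 − 0.22) × (1 − 0.30) = 0.91 × 0.52 × 0.78 × 0.70 = 0.2583672
P(at least one) = 1 − 0.2583672 = 0.7416328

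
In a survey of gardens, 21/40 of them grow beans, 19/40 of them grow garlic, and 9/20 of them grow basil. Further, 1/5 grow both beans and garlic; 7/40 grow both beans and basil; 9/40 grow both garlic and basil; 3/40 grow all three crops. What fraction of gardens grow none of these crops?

3/40

Inclusion–exclusion gives
P(at least one) = 21/40 + 19/40 + 9/20 − 1/5 − 7/40 − 9/40 + 3/40 = 37/40
P(none) = 1 − 37/40 = 3/40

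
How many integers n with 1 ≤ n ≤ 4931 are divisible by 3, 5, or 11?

By inclusion-exclusion,
⌊4931/3⌋ + ⌊4931/5⌋ + ⌊4931/11⌋ − ⌊4931/15⌋ − ⌊4931/33⌋ − ⌊4931/55⌋ + ⌊4931/165⌋ = 1643 + 986 + 448 − 328 − 149 − 89 + 29 = 2540

2540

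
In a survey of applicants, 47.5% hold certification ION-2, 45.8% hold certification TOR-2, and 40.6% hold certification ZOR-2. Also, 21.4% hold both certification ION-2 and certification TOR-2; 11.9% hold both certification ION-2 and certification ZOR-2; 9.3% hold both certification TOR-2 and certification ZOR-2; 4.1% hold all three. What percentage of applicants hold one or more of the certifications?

By inclusion–exclusion:
P(union) = 47.5 + 45.8 + 40.6 − 21.4 − 11.9 − 9.3 + 4.1 = 95.4%

95.4%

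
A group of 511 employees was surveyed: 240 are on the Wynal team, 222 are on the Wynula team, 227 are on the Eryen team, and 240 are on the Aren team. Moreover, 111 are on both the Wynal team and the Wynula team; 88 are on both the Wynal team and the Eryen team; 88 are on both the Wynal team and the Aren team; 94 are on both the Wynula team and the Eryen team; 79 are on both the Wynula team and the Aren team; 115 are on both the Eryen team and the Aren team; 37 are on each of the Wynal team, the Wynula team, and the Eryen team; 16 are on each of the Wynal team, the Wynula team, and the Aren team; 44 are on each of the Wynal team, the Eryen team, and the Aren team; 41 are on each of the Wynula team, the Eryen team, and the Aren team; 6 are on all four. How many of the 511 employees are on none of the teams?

25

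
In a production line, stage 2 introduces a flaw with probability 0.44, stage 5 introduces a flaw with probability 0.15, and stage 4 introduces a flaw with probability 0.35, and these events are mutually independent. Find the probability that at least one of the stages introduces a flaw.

P(none) = (1 − 0.44) × (1 − 0.15) × (1 − 0.35) = 0.56 × 0.85 × 0.65 = 0.3094
P(at least one) = 1 − 0.3094 = 0.6906

0.6906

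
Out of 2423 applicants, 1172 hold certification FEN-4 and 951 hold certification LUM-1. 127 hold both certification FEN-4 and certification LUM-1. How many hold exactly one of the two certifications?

By inclusion–exclusion (exactly-one form):
N(exactly one) = 1172 + 951 − 2·127 = 1869

1869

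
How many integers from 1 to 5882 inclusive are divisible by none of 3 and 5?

3138

1960 + 1176 − 392 = 2744
5882 − 2744 = 3138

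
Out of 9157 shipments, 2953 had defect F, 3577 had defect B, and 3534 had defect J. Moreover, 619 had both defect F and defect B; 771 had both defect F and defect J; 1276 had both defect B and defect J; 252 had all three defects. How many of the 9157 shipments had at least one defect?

By inclusion–exclusion:
N(≥1) = 2953 + 3577 + 3534 − 619 − 771 − 1276 + 252 = 7650

7650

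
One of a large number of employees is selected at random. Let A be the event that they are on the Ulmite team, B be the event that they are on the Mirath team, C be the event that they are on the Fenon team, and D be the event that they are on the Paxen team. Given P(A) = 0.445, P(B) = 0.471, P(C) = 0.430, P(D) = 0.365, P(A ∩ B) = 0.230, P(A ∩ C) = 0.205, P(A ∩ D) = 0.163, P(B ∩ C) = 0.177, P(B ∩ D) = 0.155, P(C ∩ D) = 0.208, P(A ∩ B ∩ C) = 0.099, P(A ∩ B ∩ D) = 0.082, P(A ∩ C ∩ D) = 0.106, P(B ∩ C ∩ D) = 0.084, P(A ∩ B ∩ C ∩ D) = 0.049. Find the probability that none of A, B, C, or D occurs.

0.105

By inclusion–exclusion:
P(A ∪ B ∪ C ∪ D) = 0.445 + 0.471 + 0.430 + 0.365 − 0.230 − 0.205 − 0.163 − 0.177 − 0.155 − 0.208 + 0.099 + 0.082 + 0.106 + 0.084 − 0.049 = 0.895
P(none) = 1 − 0.895 = 0.105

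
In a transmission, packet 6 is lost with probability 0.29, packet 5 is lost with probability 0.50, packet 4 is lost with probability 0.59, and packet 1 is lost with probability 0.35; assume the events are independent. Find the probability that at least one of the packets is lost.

0.9053925

Independence gives P(none) = ∏(1 − pᵢ).
P(none) = (1 − 0.29) × (1 − 0.50) × (1 − 0.59) × (1 − 0.35) = 0.71 × 0.50 × 0.41 × 0.65 = 0.0946075
P(at least one) = 1 − 0.0946075 = 0.9053925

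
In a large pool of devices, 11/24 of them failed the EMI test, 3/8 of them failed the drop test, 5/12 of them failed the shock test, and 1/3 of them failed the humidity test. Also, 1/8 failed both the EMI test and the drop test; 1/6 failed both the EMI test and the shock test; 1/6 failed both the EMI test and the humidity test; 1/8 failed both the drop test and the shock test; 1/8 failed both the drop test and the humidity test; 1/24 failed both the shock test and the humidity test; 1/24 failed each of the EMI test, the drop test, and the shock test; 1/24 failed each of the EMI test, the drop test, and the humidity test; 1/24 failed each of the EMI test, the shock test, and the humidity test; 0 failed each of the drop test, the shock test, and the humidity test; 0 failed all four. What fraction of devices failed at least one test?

P(union) = 11/24 + 3/8 + 5/12 + 1/3 − 1/8 − 1/6 − 1/6 − 1/8 − 1/8 − 1/24 + 1/24 + 1/24 + 1/24 + 0 − 0 = 23/24

23/24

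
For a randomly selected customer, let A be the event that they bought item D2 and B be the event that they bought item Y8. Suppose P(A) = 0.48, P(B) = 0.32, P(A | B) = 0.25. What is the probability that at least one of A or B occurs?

P(A ∩ B) = P(B)·P(A|B) = 0.32 × 0.25 = 0.08
P(A ∪ B) = 0.48 + 0.32 − 0.08 = 0.72

0.72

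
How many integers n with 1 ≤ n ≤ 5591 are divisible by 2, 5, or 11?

3557

Using inclusion–exclusion:
2795 + 1118 + 508 − 559 − 254 − 101 + 50 = 3557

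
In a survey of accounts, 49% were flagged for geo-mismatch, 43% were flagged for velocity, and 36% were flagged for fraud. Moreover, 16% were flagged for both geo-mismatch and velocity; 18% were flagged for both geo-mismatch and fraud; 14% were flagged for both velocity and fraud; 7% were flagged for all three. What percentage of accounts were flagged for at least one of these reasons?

87%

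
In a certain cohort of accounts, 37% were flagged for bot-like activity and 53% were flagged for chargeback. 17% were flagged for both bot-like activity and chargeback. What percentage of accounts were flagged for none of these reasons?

P(at least one) = 37 + 53 − 17 = 73%
P(none) = 100% − 73% = 27%

27%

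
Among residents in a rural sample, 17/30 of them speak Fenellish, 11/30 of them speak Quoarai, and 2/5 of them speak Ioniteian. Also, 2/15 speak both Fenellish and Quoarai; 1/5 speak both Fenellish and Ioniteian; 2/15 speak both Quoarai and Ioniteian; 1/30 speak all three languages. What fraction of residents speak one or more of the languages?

9/10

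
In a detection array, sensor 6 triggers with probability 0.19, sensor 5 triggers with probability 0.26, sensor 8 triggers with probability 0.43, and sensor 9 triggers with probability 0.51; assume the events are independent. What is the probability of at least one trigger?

P(none) = (1 − 0.19) × (1 − 0.26) × (1 − 0.43) × (1 − 0.51) = 0.81 × 0.74 × 0.57 × 0.49 = 0.16741242
P(at least one) = 1 − 0.16741242 = 0.83258758

0.83258758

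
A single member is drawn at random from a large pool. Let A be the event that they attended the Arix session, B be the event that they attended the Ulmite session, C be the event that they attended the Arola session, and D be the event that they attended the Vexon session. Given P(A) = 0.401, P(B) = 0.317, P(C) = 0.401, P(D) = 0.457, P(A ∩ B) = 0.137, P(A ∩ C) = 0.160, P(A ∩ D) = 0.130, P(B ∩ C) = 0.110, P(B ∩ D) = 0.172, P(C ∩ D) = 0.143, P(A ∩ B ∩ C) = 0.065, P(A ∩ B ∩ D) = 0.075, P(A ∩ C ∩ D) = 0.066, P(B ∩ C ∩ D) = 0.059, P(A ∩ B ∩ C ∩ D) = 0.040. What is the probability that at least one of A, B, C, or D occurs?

Using inclusion–exclusion:
P(A ∪ B ∪ C ∪ D) = 0.401 + 0.317 + 0.401 + 0.457 − 0.137 − 0.160 − 0.130 − 0.110 − 0.172 − 0.143 + 0.065 + 0.075 + 0.066 + 0.059 − 0.040 = 0.949

0.949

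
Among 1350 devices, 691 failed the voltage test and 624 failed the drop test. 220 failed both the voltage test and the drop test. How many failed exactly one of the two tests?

875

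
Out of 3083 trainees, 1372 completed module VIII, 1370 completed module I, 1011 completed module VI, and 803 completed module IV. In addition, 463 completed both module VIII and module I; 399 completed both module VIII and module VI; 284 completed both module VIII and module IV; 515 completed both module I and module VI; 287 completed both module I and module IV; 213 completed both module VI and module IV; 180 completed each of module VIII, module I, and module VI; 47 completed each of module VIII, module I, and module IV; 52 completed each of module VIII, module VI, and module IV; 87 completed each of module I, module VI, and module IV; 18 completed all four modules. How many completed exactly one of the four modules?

1260

N(exactly one) = 1372 + 1370 + 1011 + 803 − 2·463 − 2·399 − 2·284 − 2·515 − 2·287 − 2·213 + 3·180 + 3·47 + 3·52 + 3·87 − 4·18 = 1260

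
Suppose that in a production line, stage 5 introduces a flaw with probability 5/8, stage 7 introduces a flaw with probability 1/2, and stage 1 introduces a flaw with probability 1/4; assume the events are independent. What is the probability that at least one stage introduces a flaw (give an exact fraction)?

55/64

P(none) = (1 − 5/8) × (1 − 1/2) × (1 − 1/4) = 3/8 × 1/2 × 3/4 = 9/64
P(at least one) = 1 − 9/64 = 55/64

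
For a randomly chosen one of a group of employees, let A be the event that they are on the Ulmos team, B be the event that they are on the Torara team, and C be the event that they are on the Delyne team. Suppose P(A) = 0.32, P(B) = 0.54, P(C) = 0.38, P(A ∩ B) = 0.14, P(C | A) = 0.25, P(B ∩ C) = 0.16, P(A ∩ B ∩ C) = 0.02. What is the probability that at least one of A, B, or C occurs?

P(A ∩ C) = P(A)·P(C|A) = 0.32 × 0.25 = 0.08
P(A ∪ B ∪ C) = 0.32 + 0.54 + 0.38 − 0.14 − 0.08 − 0.16 + 0.02 = 0.88

0.88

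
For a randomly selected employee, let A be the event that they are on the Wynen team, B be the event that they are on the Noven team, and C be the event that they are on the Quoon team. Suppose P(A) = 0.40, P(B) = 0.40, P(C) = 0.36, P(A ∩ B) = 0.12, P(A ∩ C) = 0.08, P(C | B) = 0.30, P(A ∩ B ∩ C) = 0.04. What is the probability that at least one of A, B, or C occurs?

0.88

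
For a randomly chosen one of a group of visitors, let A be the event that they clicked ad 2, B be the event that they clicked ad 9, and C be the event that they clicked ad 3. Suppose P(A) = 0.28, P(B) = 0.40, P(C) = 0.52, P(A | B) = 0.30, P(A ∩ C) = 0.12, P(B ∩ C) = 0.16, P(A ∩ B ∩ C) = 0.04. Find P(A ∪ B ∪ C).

0.84

P(A ∩ B) = P(B)·P(A|B) = 0.40 × 0.30 = 0.12
Using inclusion–exclusion:
P(A ∪ B ∪ C) = 0.28 + 0.40 + 0.52 − 0.12 − 0.12 − 0.16 + 0.04 = 0.84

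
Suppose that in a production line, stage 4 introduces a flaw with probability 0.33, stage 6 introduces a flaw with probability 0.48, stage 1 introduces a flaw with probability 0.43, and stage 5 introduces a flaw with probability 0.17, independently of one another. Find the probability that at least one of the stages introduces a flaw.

0.83517196

Independence gives P(none) = ∏(1 − pᵢ).
P(none) = (1 − 0.33) × (1 − 0.48) × (1 − 0.43) × (1 − 0.17) = 0.67 × 0.52 × 0.57 × 0.83 = 0.16482804
P(at least one) = 1 − 0.16482804 = 0.83517196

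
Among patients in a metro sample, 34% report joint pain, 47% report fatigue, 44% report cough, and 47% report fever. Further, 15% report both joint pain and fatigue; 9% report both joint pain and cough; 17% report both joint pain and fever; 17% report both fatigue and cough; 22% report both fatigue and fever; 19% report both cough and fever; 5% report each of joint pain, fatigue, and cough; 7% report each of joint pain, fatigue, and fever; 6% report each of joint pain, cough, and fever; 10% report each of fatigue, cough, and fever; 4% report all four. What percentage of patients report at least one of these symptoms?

97%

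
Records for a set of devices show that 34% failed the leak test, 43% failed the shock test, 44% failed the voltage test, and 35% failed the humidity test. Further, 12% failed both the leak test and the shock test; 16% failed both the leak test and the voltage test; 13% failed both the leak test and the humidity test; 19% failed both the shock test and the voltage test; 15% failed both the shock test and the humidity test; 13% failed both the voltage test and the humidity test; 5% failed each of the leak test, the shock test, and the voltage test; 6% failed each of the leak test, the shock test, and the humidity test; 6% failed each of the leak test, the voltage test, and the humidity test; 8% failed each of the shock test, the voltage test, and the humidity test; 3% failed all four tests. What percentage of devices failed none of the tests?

10%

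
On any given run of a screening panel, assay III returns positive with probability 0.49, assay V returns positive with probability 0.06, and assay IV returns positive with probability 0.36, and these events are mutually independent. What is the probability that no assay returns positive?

P(none) = (1 − 0.49) × (1 − 0.06) × (1 − 0.36) = 0.51 × 0.94 × 0.64 = 0.306816

0.306816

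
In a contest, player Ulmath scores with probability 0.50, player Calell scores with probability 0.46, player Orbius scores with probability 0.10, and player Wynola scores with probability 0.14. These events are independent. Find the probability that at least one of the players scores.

0.79102

P(none) = (1 − 0.50) × (1 − 0.46) × (1 − 0.10) × (1 − 0.14) = 0.50 × 0.54 × 0.90 × 0.86 = 0.20898
P(at least one) = 1 − 0.20898 = 0.79102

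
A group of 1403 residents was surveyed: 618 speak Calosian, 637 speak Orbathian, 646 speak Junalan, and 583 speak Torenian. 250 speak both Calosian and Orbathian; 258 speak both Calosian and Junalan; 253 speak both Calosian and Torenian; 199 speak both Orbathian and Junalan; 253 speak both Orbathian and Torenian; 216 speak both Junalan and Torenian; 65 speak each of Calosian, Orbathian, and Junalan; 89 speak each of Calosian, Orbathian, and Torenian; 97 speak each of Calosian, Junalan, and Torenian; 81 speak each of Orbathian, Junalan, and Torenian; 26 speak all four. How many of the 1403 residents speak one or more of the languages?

|at least one| = 618 + 637 + 646 + 583 − 250 − 258 − 253 − 199 − 253 − 216 + 65 + 89 + 97 + 81 − 26 = 1361

1361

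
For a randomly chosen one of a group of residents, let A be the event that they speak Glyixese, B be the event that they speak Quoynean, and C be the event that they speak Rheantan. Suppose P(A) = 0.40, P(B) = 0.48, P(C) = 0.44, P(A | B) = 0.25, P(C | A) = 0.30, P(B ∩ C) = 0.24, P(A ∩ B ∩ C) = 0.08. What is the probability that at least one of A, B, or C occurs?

P(A ∩ B) = P(B)·P(A|B) = 0.48 × 0.25 = 0.12
P(A ∩ C) = P(A)·P(C|A) = 0.40 × 0.30 = 0.12
Inclusion–exclusion gives
P(A ∪ B ∪ C) = 0.40 + 0.48 + 0.44 − 0.12 − 0.12 − 0.24 + 0.08 = 0.92

0.92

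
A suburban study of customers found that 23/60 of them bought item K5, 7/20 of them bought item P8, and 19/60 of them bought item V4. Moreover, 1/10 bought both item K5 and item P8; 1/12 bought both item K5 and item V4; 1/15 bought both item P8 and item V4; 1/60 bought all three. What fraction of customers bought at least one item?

49/60

Using inclusion–exclusion:
P(≥1) = 23/60 + 7/20 + 19/60 − 1/10 − 1/12 − 1/15 + 1/60 = 49/60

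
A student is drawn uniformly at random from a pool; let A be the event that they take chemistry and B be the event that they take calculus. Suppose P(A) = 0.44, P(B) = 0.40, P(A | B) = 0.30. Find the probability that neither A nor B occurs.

P(A ∩ B) = P(B)·P(A|B) = 0.40 × 0.30 = 0.12
P(A ∪ B) = 0.44 + 0.40 − 0.12 = 0.72
P(none) = 1 − 0.72 = 0.28

0.28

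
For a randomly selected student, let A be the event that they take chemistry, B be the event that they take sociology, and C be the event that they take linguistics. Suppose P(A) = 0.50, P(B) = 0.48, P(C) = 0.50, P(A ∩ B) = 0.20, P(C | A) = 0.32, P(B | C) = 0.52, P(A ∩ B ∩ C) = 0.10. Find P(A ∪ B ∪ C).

0.96

P(A ∩ C) = P(A)·P(C|A) = 0.50 × 0.32 = 0.16
P(B ∩ C) = P(C)·P(B|C) = 0.50 × 0.52 = 0.26
P(A ∪ B ∪ C) = 0.50 + 0.48 + 0.50 − 0.20 − 0.16 − 0.26 + 0.10 = 0.96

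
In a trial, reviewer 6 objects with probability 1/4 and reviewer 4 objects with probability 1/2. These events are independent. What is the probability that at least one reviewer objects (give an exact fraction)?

P(none) = (1 − 1/4) × (1 − 1/2) = 3/4 × 1/2 = 3/8
P(at least one) = 1 − 3/8 = 5/8

5/8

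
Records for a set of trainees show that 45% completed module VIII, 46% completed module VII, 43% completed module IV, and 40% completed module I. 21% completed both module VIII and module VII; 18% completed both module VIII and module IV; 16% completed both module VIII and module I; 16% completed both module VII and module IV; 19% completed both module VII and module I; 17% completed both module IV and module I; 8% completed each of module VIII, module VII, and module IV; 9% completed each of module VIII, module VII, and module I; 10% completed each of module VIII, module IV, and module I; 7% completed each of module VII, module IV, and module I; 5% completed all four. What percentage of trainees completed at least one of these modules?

96%

By inclusion-exclusion,
P(at least one) = 45 + 46 + 43 + 40 − 21 − 18 − 16 − 16 − 19 − 17 + 8 + 9 + 10 + 7 − 5 = 96%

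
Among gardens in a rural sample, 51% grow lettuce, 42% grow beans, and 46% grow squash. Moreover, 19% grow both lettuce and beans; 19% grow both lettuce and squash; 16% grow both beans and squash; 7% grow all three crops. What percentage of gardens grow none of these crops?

8%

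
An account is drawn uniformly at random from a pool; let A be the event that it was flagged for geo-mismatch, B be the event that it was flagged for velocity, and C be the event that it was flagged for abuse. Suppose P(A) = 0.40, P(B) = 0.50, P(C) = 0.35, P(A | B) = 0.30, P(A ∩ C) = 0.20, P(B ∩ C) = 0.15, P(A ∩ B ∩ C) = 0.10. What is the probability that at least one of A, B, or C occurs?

0.85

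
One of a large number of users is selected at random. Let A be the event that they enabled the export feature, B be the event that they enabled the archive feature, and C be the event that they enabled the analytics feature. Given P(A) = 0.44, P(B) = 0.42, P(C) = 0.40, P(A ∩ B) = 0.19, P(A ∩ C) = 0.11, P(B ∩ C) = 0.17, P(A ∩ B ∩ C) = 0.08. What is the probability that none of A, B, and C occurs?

0.13

Apply inclusion-exclusion:
P(A ∪ B ∪ C) = 0.44 + 0.42 + 0.40 − 0.19 − 0.11 − 0.17 + 0.08 = 0.87
P(none) = 1 − 0.87 = 0.13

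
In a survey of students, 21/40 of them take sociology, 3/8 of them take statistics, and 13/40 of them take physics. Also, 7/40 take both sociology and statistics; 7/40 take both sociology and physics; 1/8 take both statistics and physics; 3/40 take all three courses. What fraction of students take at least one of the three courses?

By inclusion–exclusion:
P(≥1) = 21/40 + 3/8 + 13/40 − 7/40 − 7/40 − 1/8 + 3/40 = 33/40

33/40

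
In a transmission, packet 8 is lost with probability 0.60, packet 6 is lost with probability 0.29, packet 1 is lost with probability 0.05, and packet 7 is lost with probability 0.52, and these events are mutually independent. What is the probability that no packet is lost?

0.129504

P(none) = (1 − 0.60) × (1 − 0.29) × (1 − 0.05) × (1 − 0.52) = 0.40 × 0.71 × 0.95 × 0.48 = 0.129504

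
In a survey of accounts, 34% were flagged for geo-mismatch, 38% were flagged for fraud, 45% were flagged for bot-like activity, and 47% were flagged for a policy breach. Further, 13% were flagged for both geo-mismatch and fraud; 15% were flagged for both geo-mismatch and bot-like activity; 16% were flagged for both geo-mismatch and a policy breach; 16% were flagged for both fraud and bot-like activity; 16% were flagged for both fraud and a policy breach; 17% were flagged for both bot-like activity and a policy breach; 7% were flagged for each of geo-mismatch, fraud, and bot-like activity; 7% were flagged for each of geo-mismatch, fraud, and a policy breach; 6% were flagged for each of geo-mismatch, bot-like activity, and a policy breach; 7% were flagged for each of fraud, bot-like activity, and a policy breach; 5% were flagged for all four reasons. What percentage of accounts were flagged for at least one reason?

93%

P(≥1) = 34 + 38 + 45 + 47 − 13 − 15 − 16 − 16 − 16 − 17 + 7 + 7 + 6 + 7 − 5 = 93%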